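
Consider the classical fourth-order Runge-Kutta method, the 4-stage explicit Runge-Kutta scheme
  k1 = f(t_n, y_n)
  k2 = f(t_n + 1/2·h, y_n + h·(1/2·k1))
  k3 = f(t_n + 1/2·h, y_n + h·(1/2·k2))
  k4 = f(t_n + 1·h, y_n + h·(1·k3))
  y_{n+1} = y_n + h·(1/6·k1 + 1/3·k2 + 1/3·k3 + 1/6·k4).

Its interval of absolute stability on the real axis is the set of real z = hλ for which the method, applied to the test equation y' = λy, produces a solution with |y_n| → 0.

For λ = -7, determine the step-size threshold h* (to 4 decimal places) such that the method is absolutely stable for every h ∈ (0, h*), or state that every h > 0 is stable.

Set f=λy, z=hλ:
  order 4, 4-stage ⇒ R(z)=1+z+z^2/2+z^3/6+z^4/24
  (e.g. R(-0.85)=0.43065, |R|=0.43065)

Solve |R(x)|<1 on ℝ⁻.
x=-0.85: |R|=0.4306
|R(-3.04)|=1.4570 |R(-2.49)|=0.6387 |R(-1.92)|=0.3098
Bisect:
  x_lo=-3.4490 |R|=2.5568  x_hi=-0.1866 |R|=0.8298
  mid=-1.81778 |R|=0.28823 →hi
  mid=-2.63338 |R|=0.79410 →hi
  mid=-3.04119 |R|=1.45951 →lo
  mid=-2.83728 |R|=1.08126 →lo
  mid=-2.73533 |R|=0.92725 →hi
  mid=-2.78631 |R|=1.00153 →lo
  mid=-2.76082 |R|=0.96373 →hi
  mid=-2.77357 |R|=0.98246 →hi
  ...
  [-2.78531,-2.78511] ⇒ x*=-2.7853
Interval (-2.7853, 0).

(-2.7853,0); λ=-7 ⇒ h* = 0.3979.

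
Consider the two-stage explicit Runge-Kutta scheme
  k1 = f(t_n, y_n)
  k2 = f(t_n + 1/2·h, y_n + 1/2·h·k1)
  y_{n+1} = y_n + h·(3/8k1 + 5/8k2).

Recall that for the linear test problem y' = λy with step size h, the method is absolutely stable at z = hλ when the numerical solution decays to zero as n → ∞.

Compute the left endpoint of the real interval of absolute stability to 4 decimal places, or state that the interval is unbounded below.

left endpoint -3.2000.

Test eqn y'=λy, z=hλ:
  k1=λy_n ⇒ h·k1=z·y_n;  k2=λ(1+1/2z)y_n ⇒ h·k2=z(1+1/2z)y_n
  y_{n+1}/y_n = 1 + 3/8z + 5/8z(1+1/2z) = 1 + z + 5/16z²
  R(z) = 1 + z + 5/16z².

Need |R(x)|<1, x<0.
x=-1.08: |R|=0.2845
R=1: x+5/16x²=0 ⇒ x=−16/5=-3.2000; min R=1−1/(4·5/16)=0.2000>−1
Confirm numerically:
  x=-2.537: |R|=0.47437 <1
  x=-2.361: |R|=0.38098 <1
  x=-1.923: |R|=0.23260 <1
  x=-1.682: |R|=0.20210 <1
  x=-3.484: |R|=1.30921 >1
  x=-3.464: |R|=1.28578 >1
  x=-3.301: |R|=1.10419 >1
Interval (-3.2000, 0).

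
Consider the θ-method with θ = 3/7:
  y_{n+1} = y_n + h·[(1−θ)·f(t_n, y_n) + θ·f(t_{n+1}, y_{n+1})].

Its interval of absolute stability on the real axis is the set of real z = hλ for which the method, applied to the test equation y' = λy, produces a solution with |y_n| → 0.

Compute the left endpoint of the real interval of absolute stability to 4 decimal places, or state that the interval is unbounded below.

On y'=λy, z=hλ:
  y_{n+1} = y_n + z·[4/7·y_n + 3/7·y_{n+1}] ⇒ (1 − 3/7z)y_{n+1} = (1 + 4/7z)y_n
  Hence R(z) = (1 + 4/7z)/(1 − 3/7z).

Find x<0 with |R(x)|<1.
x=-1.05: |R|=0.2759
R=−1: 1+4/7x = −1+3/7x ⇒ -1/7x=2 ⇒ x=2/(-1/7)=-14.0000
Confirm numerically:
  x=-13.475: |R|=0.98893 <1
  x=-12.454: |R|=0.96515 <1
  x=-12.430: |R|=0.96455 <1
  x=-8.112: |R|=0.81210 <1
  x=-14.374: |R|=1.00746 >1
  x=-14.197: |R|=1.00397 >1
So |R|<1 on (-14.0000, 0).

left endpoint -14.0000.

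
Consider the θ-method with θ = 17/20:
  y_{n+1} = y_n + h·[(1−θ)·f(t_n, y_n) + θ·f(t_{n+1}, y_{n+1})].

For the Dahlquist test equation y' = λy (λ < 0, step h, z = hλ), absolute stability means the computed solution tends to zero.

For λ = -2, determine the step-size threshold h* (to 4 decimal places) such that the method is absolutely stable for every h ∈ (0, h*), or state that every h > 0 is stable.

On y'=λy, z=hλ:
  y_{n+1} = y_n + z·[3/20·y_n + 17/20·y_{n+1}] ⇒ (1 − 17/20z)y_{n+1} = (1 + 3/20z)y_n
  ⇒ R(z) = (1 + 3/20z)/(1 − 17/20z).

Find x<0 with |R(x)|<1.
x=-0.5: |R|=0.6491
x=-2: |R|=0.2593
x=-10: |R|=0.0526
x=-100: |R|=0.1628
θ=17/20≥1/2 ⇒ |1+3/20x|<|1−17/20x| ∀x<0 ⇒ interval (−∞,0).

unbounded; (−∞, 0). Any h>0 works for λ=-2.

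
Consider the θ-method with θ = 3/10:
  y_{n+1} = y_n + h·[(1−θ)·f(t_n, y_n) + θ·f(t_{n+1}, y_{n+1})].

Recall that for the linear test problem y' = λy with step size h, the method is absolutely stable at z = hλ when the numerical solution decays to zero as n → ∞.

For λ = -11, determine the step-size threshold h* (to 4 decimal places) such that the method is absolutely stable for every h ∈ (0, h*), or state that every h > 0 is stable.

(-5.0000,0); λ=-11 ⇒ h* = (5)/11 = 0.4545.

With y'=λy (z=hλ):
  y_{n+1} = y_n + z·[7/10·y_n + 3/10·y_{n+1}] ⇒ (1 − 3/10z)y_{n+1} = (1 + 7/10z)y_n
  R(z) = (1 + 7/10z)/(1 − 3/10z).

Need |R(x)|<1, x<0.
x=-0.31: |R|=0.7164
R=−1: 1+7/10x = −1+3/10x ⇒ -2/5x=2 ⇒ x=2/(-2/5)=-5.0000
Confirm numerically:
  x=-4.839: |R|=0.97373 <1
  x=-3.103: |R|=0.60702 <1
  x=-2.888: |R|=0.54736 <1
  x=-5.171: |R|=1.02681 >1
  x=-5.023: |R|=1.00367 >1
Interval (-5.0000, 0).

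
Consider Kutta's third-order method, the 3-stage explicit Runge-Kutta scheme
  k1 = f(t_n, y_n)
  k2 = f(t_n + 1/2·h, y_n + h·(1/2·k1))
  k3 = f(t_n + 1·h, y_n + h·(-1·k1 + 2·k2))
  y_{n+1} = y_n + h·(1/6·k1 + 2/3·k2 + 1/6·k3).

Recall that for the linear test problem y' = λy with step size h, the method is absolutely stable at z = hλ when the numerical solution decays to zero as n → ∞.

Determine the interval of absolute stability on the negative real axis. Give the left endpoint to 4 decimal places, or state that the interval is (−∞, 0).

z∈(-2.5127,0).

Set f=λy, z=hλ:
  order 3, 3-stage ⇒ R(z)=1+z+z^2/2+z^3/6
  (e.g. R(-1.64)=-0.03036, |R|=0.03036)

Need |R(x)|<1, x<0.
x=-1.64: |R|=0.0304
|R(-2.63)|=1.2035 |R(-0.81)|=0.4295 |R(-0.53)|=0.5856
Bisect:
  x_lo=-2.8657 |R|=1.6818  x_hi=-0.2870 |R|=0.7502
  mid=-1.57635 |R|=0.01325 →hi
  mid=-2.22100 |R|=0.58056 →hi
  mid=-2.54333 |R|=1.05100 →lo
  mid=-2.38217 |R|=0.79783 →hi
  mid=-2.46275 |R|=0.91967 →hi
  mid=-2.50304 |R|=0.98411 →hi
  mid=-2.52319 |R|=1.01725 →lo
  mid=-2.51311 |R|=1.00061 →lo
  ...
  [-2.51280,-2.51264] ⇒ x*=-2.5127
Stable set (-2.5127, 0).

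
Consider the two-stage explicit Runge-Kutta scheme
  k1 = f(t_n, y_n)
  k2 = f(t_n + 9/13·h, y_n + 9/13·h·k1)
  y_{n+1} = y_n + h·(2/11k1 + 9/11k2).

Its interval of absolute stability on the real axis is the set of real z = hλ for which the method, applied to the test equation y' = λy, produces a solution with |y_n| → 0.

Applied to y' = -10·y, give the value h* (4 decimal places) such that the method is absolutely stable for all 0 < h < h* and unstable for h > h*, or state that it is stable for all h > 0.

Test eqn y'=λy, z=hλ:
  k1=λy_n ⇒ h·k1=z·y_n;  k2=λ(1+9/13z)y_n ⇒ h·k2=z(1+9/13z)y_n
  y_{n+1}/y_n = 1 + 2/11z + 9/11z(1+9/13z) = 1 + z + 81/143z²
  ⇒ R(z) = 1 + z + 81/143z².

Find x<0 with |R(x)|<1.
x=-1.06: |R|=0.5764
R=1: x+81/143x²=0 ⇒ x=−143/81=-1.7654; min R=1−1/(4·81/143)=0.5586>−1
Confirm numerically:
  x=-1.384: |R|=0.70098 <1
  x=-1.010: |R|=0.56782 <1
  x=-0.772: |R|=0.56559 <1
  x=-2.279: |R|=1.66297 >1
  x=-2.144: |R|=1.45975 >1
  x=-1.896: |R|=1.14022 >1
Interval (-1.7654, 0).

(-1.7654,0); λ=-10 ⇒ h* = (143/81)/10 = 0.1765.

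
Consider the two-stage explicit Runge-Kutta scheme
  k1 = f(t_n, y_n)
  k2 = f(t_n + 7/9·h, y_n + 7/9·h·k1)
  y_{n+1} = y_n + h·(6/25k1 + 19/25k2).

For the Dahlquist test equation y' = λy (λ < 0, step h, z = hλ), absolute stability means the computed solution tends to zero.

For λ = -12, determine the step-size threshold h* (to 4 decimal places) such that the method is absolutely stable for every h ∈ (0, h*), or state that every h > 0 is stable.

Set f=λy, z=hλ:
  k1=λy_n ⇒ h·k1=z·y_n;  k2=λ(1+7/9z)y_n ⇒ h·k2=z(1+7/9z)y_n
  y_{n+1}/y_n = 1 + 6/25z + 19/25z(1+7/9z) = 1 + z + 133/225z²
  so R(z) = 1 + z + 133/225z².

Need |R(x)|<1, x<0.
x=-1.54: |R|=0.8619
R=1: x+133/225x²=0 ⇒ x=−225/133=-1.6917; min R=1−1/(4·133/225)=0.5771>−1
Confirm numerically:
  x=-1.484: |R|=0.81778 <1
  x=-1.302: |R|=0.70005 <1
  x=-1.293: |R|=0.69525 <1
  x=-0.711: |R|=0.58782 <1
  x=-2.214: |R|=1.68351 >1
  x=-1.999: |R|=1.36308 >1
  x=-1.726: |R|=1.03496 >1
Interval (-1.6917, 0).

(-1.6917,0); λ=-12 ⇒ h* = (225/133)/12 = 0.1410.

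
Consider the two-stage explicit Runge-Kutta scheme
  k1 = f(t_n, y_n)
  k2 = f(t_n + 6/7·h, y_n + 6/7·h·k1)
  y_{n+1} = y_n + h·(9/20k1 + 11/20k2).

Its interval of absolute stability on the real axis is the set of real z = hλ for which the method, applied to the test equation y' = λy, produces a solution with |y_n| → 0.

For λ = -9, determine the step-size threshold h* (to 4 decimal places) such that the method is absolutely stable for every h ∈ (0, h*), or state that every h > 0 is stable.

On y'=λy, z=hλ:
  k1=λy_n ⇒ h·k1=z·y_n;  k2=λ(1+6/7z)y_n ⇒ h·k2=z(1+6/7z)y_n
  y_{n+1}/y_n = 1 + 9/20z + 11/20z(1+6/7z) = 1 + z + 33/70z²
  Hence R(z) = 1 + z + 33/70z².

Need |R(x)|<1, x<0.
x=-0.34: |R|=0.7145
R=1: x+33/70x²=0 ⇒ x=−70/33=-2.1212; min R=1−1/(4·33/70)=0.4697>−1
Confirm numerically:
  x=-1.553: |R|=0.58400 <1
  x=-1.473: |R|=0.54987 <1
  x=-1.135: |R|=0.47231 <1
  x=-2.634: |R|=1.63675 >1
  x=-2.624: |R|=1.62196 >1
  x=-2.262: |R|=1.15013 >1
Interval (-2.1212, 0).

(-2.1212,0); λ=-9 ⇒ h* = (70/33)/9 = 0.2357.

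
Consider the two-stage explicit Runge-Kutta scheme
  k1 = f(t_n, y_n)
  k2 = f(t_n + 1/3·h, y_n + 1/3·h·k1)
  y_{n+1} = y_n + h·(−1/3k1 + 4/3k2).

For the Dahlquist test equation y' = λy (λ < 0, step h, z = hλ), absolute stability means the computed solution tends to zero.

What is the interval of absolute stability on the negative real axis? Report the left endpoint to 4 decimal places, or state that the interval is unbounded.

With y'=λy (z=hλ):
  k1=λy_n ⇒ h·k1=z·y_n;  k2=λ(1+1/3z)y_n ⇒ h·k2=z(1+1/3z)y_n
  y_{n+1}/y_n = 1 − 1/3z + 4/3z(1+1/3z) = 1 + z + 4/9z²
  Hence R(z) = 1 + z + 4/9z².

Need |R(x)|<1, x<0.
x=-1.25: |R|=0.4444
R=1: x+4/9x²=0 ⇒ x=−9/4=-2.2500; min R=1−1/(4·4/9)=0.4375>−1
Confirm numerically:
  x=-2.137: |R|=0.89268 <1
  x=-1.858: |R|=0.67630 <1
  x=-1.084: |R|=0.43825 <1
  x=-2.344: |R|=1.09793 >1
  x=-2.342: |R|=1.09576 >1
  x=-2.312: |R|=1.06371 >1
Interval (-2.2500, 0).

(-2.2500, 0).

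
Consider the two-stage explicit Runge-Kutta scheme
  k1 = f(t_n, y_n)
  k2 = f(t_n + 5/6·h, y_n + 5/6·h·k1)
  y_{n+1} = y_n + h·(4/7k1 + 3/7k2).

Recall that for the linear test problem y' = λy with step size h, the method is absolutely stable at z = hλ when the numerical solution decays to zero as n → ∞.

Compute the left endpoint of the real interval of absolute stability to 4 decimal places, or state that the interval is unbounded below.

z* = -2.8000.

Set f=λy, z=hλ:
  k1=λy_n ⇒ h·k1=z·y_n;  k2=λ(1+5/6z)y_n ⇒ h·k2=z(1+5/6z)y_n
  y_{n+1}/y_n = 1 + 4/7z + 3/7z(1+5/6z) = 1 + z + 5/14z²
  R(z) = 1 + z + 5/14z².

Boundary: |R(x)|=1, x<0.
x=-0.62: |R|=0.5173
R=1: x+5/14x²=0 ⇒ x=−14/5=-2.8000; min R=1−1/(4·5/14)=0.3000>−1
Confirm numerically:
  x=-2.247: |R|=0.55622 <1
  x=-1.832: |R|=0.36665 <1
  x=-1.730: |R|=0.33889 <1
  x=-3.301: |R|=1.59064 >1
  x=-3.247: |R|=1.51836 >1
  x=-2.821: |R|=1.02116 >1
So |R|<1 on (-2.8000, 0).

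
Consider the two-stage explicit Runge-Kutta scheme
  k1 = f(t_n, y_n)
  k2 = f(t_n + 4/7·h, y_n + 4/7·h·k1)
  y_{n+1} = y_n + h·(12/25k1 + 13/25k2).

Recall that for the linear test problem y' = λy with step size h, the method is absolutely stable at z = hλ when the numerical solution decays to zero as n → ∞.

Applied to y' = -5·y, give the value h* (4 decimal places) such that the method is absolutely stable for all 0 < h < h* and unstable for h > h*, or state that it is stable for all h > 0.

(-3.3654,0); λ=-5 ⇒ h* = (175/52)/5 = 0.6731.

On y'=λy, z=hλ:
  k1=λy_n ⇒ h·k1=z·y_n;  k2=λ(1+4/7z)y_n ⇒ h·k2=z(1+4/7z)y_n
  y_{n+1}/y_n = 1 + 12/25z + 13/25z(1+4/7z) = 1 + z + 52/175z²
  R(z) = 1 + z + 52/175z².

Need |R(x)|<1, x<0.
x=-1.11: |R|=0.2561
R=1: x+52/175x²=0 ⇒ x=−175/52=-3.3654; min R=1−1/(4·52/175)=0.1587>−1
Confirm numerically:
  x=-2.991: |R|=0.66726 <1
  x=-2.844: |R|=0.55939 <1
  x=-2.687: |R|=0.45836 <1
  x=-2.551: |R|=0.38269 <1
  x=-3.963: |R|=1.70374 >1
  x=-3.923: |R|=1.65001 >1
Interval (-3.3654, 0).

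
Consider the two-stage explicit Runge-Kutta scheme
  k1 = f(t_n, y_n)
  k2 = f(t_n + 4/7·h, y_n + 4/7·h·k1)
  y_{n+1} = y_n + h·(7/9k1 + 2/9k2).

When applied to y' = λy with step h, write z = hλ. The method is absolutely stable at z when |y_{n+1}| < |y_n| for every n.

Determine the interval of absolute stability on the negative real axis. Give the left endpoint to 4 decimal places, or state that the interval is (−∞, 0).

z∈(-7.8750,0).

Test eqn y'=λy, z=hλ:
  k1=λy_n ⇒ h·k1=z·y_n;  k2=λ(1+4/7z)y_n ⇒ h·k2=z(1+4/7z)y_n
  y_{n+1}/y_n = 1 + 7/9z + 2/9z(1+4/7z) = 1 + z + 8/63z²
  ⇒ R(z) = 1 + z + 8/63z².

Boundary: |R(x)|=1, x<0.
x=-1.35: |R|=0.1186
R=1: x+8/63x²=0 ⇒ x=−63/8=-7.8750; min R=1−1/(4·8/63)=-0.9688>−1
Confirm numerically:
  x=-7.584: |R|=0.71975 <1
  x=-6.955: |R|=0.18748 <1
  x=-6.336: |R|=0.23824 <1
  x=-3.533: |R|=0.94797 <1
  x=-8.363: |R|=1.51824 >1
  x=-8.243: |R|=1.38520 >1
Stable set (-7.8750, 0).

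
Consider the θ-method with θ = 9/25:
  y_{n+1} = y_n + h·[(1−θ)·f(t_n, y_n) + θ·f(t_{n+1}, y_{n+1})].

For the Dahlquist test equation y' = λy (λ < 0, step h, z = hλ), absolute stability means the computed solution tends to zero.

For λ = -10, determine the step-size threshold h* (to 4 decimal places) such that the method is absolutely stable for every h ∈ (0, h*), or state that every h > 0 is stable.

(-7.1429,0); λ=-10 ⇒ h* = (50/7)/10 = 0.7143.

With y'=λy (z=hλ):
  y_{n+1} = y_n + z·[16/25·y_n + 9/25·y_{n+1}] ⇒ (1 − 9/25z)y_{n+1} = (1 + 16/25z)y_n
  R(z) = (1 + 16/25z)/(1 − 9/25z).

Solve |R(x)|<1 on ℝ⁻.
x=-1.09: |R|=0.2172
R=−1: 1+16/25x = −1+9/25x ⇒ -7/25x=2 ⇒ x=2/(-7/25)=-7.1429
Confirm numerically:
  x=-4.178: |R|=0.66848 <1
  x=-3.757: |R|=0.59701 <1
  x=-3.315: |R|=0.51135 <1
  x=-7.677: |R|=1.03974 >1
  x=-7.454: |R|=1.02365 >1
Interval (-7.1429, 0).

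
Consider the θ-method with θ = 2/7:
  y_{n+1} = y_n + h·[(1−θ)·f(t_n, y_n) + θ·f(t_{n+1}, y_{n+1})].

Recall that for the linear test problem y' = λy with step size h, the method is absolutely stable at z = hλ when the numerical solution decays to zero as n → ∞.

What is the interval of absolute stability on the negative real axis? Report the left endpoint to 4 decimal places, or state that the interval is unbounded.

With y'=λy (z=hλ):
  y_{n+1} = y_n + z·[5/7·y_n + 2/7·y_{n+1}] ⇒ (1 − 2/7z)y_{n+1} = (1 + 5/7z)y_n
  so R(z) = (1 + 5/7z)/(1 − 2/7z).

Solve |R(x)|<1 on ℝ⁻.
x=-0.89: |R|=0.2904
R=−1: 1+5/7x = −1+2/7x ⇒ -3/7x=2 ⇒ x=2/(-3/7)=-4.6667
Confirm numerically:
  x=-3.897: |R|=0.84392 <1
  x=-3.585: |R|=0.77100 <1
  x=-2.826: |R|=0.56355 <1
  x=-2.033: |R|=0.28601 <1
  x=-5.172: |R|=1.08741 >1
  x=-4.867: |R|=1.03591 >1
So |R|<1 on (-4.6667, 0).

z∈(-4.6667,0).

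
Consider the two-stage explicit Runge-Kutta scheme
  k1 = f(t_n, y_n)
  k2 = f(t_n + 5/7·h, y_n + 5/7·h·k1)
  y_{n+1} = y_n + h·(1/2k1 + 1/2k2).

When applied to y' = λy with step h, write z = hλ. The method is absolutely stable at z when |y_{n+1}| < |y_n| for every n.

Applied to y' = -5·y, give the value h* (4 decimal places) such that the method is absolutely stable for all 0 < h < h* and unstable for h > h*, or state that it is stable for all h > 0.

(-2.8000,0); λ=-5 ⇒ h* = (14/5)/5 = 0.5600.

Test eqn y'=λy, z=hλ:
  k1=λy_n ⇒ h·k1=z·y_n;  k2=λ(1+5/7z)y_n ⇒ h·k2=z(1+5/7z)y_n
  y_{n+1}/y_n = 1 + 1/2z + 1/2z(1+5/7z) = 1 + z + 5/14z²
  Hence R(z) = 1 + z + 5/14z².

Boundary: |R(x)|=1, x<0.
x=-0.43: |R|=0.6360
R=1: x+5/14x²=0 ⇒ x=−14/5=-2.8000; min R=1−1/(4·5/14)=0.3000>−1
Confirm numerically:
  x=-2.733: |R|=0.93460 <1
  x=-2.363: |R|=0.63120 <1
  x=-2.265: |R|=0.56722 <1
  x=-2.006: |R|=0.43116 <1
  x=-3.283: |R|=1.56632 >1
  x=-3.102: |R|=1.33457 >1
  x=-3.085: |R|=1.31401 >1
Stable set (-2.8000, 0).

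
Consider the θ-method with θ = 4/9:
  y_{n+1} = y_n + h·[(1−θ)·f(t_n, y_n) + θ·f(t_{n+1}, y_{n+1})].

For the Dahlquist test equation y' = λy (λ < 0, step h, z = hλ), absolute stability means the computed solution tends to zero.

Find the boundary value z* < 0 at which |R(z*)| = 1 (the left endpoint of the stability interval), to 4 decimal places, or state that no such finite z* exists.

On y'=λy, z=hλ:
  y_{n+1} = y_n + z·[5/9·y_n + 4/9·y_{n+1}] ⇒ (1 − 4/9z)y_{n+1} = (1 + 5/9z)y_n
  so R(z) = (1 + 5/9z)/(1 − 4/9z).

Solve |R(x)|<1 on ℝ⁻.
x=-1.67: |R|=0.0415
R=−1: 1+5/9x = −1+4/9x ⇒ -1/9x=2 ⇒ x=2/(-1/9)=-18.0000
Confirm numerically:
  x=-14.218: |R|=0.94259 <1
  x=-10.836: |R|=0.86314 <1
  x=-9.425: |R|=0.81638 <1
  x=-18.424: |R|=1.00513 >1
  x=-18.218: |R|=1.00266 >1
  x=-18.053: |R|=1.00065 >1
Interval (-18.0000, 0).

left endpoint -18.0000.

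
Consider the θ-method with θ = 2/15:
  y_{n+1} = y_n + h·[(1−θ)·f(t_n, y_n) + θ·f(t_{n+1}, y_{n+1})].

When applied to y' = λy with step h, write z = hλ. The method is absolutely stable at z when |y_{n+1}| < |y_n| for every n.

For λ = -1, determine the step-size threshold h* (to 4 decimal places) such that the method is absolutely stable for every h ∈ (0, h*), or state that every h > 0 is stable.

(-2.7273,0); λ=-1 ⇒ h* = (30/11)/1 = 2.7273.

On y'=λy, z=hλ:
  y_{n+1} = y_n + z·[13/15·y_n + 2/15·y_{n+1}] ⇒ (1 − 2/15z)y_{n+1} = (1 + 13/15z)y_n
  Hence R(z) = (1 + 13/15z)/(1 − 2/15z).

Solve |R(x)|<1 on ℝ⁻.
x=-0.92: |R|=0.1805
R=−1: 1+13/15x = −1+2/15x ⇒ -11/15x=2 ⇒ x=2/(-11/15)=-2.7273
Confirm numerically:
  x=-2.640: |R|=0.95266 <1
  x=-2.343: |R|=0.78528 <1
  x=-2.157: |R|=0.67521 <1
  x=-2.039: |R|=0.60316 <1
  x=-3.263: |R|=1.27376 >1
  x=-3.207: |R|=1.24643 >1
  x=-2.971: |R|=1.12802 >1
So |R|<1 on (-2.7273, 0).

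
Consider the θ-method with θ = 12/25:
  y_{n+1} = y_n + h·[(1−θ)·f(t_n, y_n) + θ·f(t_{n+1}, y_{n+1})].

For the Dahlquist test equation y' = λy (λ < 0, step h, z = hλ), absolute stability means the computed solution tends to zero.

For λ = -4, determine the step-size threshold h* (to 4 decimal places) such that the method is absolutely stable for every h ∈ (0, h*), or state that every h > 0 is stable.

(-50.0000,0); λ=-4 ⇒ h* = (50)/4 = 12.5000.

On y'=λy, z=hλ:
  y_{n+1} = y_n + z·[13/25·y_n + 12/25·y_{n+1}] ⇒ (1 − 12/25z)y_{n+1} = (1 + 13/25z)y_n
  so R(z) = (1 + 13/25z)/(1 − 12/25z).

Boundary: |R(x)|=1, x<0.
x=-1.48: |R|=0.1347
R=−1: 1+13/25x = −1+12/25x ⇒ -1/25x=2 ⇒ x=2/(-1/25)=-50.0000
Confirm numerically:
  x=-41.046: |R|=0.98270 <1
  x=-33.022: |R|=0.95970 <1
  x=-20.365: |R|=0.88999 <1
  x=-50.586: |R|=1.00093 >1
  x=-50.058: |R|=1.00009 >1
Stable set (-50.0000, 0).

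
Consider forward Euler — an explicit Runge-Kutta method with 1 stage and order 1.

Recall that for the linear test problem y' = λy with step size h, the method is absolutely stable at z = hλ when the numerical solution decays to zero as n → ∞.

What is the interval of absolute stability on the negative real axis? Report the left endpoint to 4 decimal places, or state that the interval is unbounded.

Test eqn y'=λy, z=hλ:
  order 1, 1-stage ⇒ R(z)=1+z
  (e.g. R(-1.54)=-0.54000, |R|=0.54000)

Find x<0 with |R(x)|<1.
x=-1.54: |R|=0.5400
|R(-0.74)|=0.2600 |R(-0.62)|=0.3800 |R(-0.51)|=0.4900
Bisect:
  x_lo=-2.4450 |R|=1.4450  x_hi=-0.1338 |R|=0.8662
  mid=-1.28941 |R|=0.28941 →hi
  mid=-1.86721 |R|=0.86721 →hi
  mid=-2.15611 |R|=1.15611 →lo
  mid=-2.01166 |R|=1.01166 →lo
  mid=-1.93943 |R|=0.93943 →hi
  mid=-1.97555 |R|=0.97555 →hi
  mid=-1.99360 |R|=0.99360 →hi
  mid=-2.00263 |R|=1.00263 →lo
  ...
  [-2.00009,-1.99995] ⇒ x*=-2.0000
So |R|<1 on (-2.0000, 0).

(-2.0000, 0).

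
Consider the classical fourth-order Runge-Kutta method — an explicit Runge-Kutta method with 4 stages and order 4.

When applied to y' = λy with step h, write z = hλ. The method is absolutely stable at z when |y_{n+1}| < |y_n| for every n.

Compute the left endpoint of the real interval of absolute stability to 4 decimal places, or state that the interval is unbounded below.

Set f=λy, z=hλ:
  order 4, 4-stage ⇒ R(z)=1+z+z^2/2+z^3/6+z^4/24
  (e.g. R(-0.87)=0.42257, |R|=0.42257)

Need |R(x)|<1, x<0.
x=-0.87: |R|=0.4226
|R(-3.15)|=1.7043 |R(-2.36)|=0.5266 |R(-1.99)|=0.3300
Bisect:
  x_lo=-3.0995 |R|=1.5868  x_hi=-0.0760 |R|=0.9268
  mid=-1.58775 |R|=0.27042 →hi
  mid=-2.34363 |R|=0.51426 →hi
  mid=-2.72158 |R|=0.90811 →hi
  mid=-2.91055 |R|=1.20586 →lo
  mid=-2.81606 |R|=1.04739 →lo
  mid=-2.76882 |R|=0.97545 →hi
  mid=-2.79244 |R|=1.01083 →lo
  mid=-2.78063 |R|=0.99299 →hi
  ...
  [-2.78543,-2.78525] ⇒ x*=-2.7853
So |R|<1 on (-2.7853, 0).

left endpoint -2.7853.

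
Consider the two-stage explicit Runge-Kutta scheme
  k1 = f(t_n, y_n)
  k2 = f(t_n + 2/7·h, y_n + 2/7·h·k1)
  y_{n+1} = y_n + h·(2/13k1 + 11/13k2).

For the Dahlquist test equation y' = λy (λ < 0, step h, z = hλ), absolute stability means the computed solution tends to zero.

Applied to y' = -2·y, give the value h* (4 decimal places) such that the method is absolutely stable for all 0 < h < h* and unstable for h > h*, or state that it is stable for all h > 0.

(-4.1364,0); λ=-2 ⇒ h* = (91/22)/2 = 2.0682.

With y'=λy (z=hλ):
  k1=λy_n ⇒ h·k1=z·y_n;  k2=λ(1+2/7z)y_n ⇒ h·k2=z(1+2/7z)y_n
  y_{n+1}/y_n = 1 + 2/13z + 11/13z(1+2/7z) = 1 + z + 22/91z²
  R(z) = 1 + z + 22/91z².

Find x<0 with |R(x)|<1.
x=-0.75: |R|=0.3860
R=1: x+22/91x²=0 ⇒ x=−91/22=-4.1364; min R=1−1/(4·22/91)=-0.0341>−1
Confirm numerically:
  x=-4.094: |R|=0.95807 <1
  x=-3.766: |R|=0.66280 <1
  x=-2.514: |R|=0.01396 <1
  x=-4.595: |R|=1.50949 >1
  x=-4.418: |R|=1.30081 >1
Stable set (-4.1364, 0).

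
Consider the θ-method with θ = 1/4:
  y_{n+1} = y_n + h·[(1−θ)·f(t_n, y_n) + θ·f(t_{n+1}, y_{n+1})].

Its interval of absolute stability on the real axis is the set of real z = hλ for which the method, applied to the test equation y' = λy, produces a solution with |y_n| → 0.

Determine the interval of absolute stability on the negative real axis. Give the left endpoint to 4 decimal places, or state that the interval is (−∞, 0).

Test eqn y'=λy, z=hλ:
  y_{n+1} = y_n + z·[3/4·y_n + 1/4·y_{n+1}] ⇒ (1 − 1/4z)y_{n+1} = (1 + 3/4z)y_n
  Hence R(z) = (1 + 3/4z)/(1 − 1/4z).

Need |R(x)|<1, x<0.
x=-1.4: |R|=0.0370
R=−1: 1+3/4x = −1+1/4x ⇒ -1/2x=2 ⇒ x=2/(-1/2)=-4.0000
Confirm numerically:
  x=-3.709: |R|=0.92450 <1
  x=-3.573: |R|=0.88723 <1
  x=-3.024: |R|=0.72210 <1
  x=-4.207: |R|=1.05044 >1
  x=-4.201: |R|=1.04902 >1
  x=-4.083: |R|=1.02054 >1
Stable set (-4.0000, 0).

z∈(-4.0000,0).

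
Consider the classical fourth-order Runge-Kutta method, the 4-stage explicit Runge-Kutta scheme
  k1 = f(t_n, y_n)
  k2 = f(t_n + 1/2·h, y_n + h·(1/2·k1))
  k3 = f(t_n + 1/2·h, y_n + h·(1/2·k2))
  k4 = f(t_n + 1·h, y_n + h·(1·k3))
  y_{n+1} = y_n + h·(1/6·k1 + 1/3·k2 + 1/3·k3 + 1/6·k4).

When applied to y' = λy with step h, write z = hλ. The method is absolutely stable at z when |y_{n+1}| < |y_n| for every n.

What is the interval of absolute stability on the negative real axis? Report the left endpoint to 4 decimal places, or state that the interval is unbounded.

z∈(-2.7853,0).

On y'=λy, z=hλ:
  order 4, 4-stage ⇒ R(z)=1+z+z^2/2+z^3/6+z^4/24
  (e.g. R(-1.06)=0.35590, |R|=0.35590)

Solve |R(x)|<1 on ℝ⁻.
x=-1.06: |R|=0.3559
|R(-2.75)|=0.9481 |R(-0.63)|=0.5333 |R(-0.59)|=0.5549
Bisect:
  x_lo=-3.3395 |R|=2.2116  x_hi=-0.2689 |R|=0.7642
  mid=-1.80419 |R|=0.28604 →hi
  mid=-2.57183 |R|=0.72305 →hi
  mid=-2.95564 |R|=1.28872 →lo
  mid=-2.76373 |R|=0.96798 →hi
  mid=-2.85969 |R|=1.11808 →lo
  mid=-2.81171 |R|=1.04057 →lo
  mid=-2.78772 |R|=1.00367 →lo
  mid=-2.77573 |R|=0.98567 →hi
  ...
  [-2.78547,-2.78529] ⇒ x*=-2.7853
Interval (-2.7853, 0).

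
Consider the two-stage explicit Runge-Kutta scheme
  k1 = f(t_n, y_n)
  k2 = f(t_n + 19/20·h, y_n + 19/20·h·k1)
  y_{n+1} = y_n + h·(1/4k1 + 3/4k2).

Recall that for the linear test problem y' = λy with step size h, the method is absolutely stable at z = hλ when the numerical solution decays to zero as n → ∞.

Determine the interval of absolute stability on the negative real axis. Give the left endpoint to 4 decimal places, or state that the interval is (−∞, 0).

Set f=λy, z=hλ:
  k1=λy_n ⇒ h·k1=z·y_n;  k2=λ(1+19/20z)y_n ⇒ h·k2=z(1+19/20z)y_n
  y_{n+1}/y_n = 1 + 1/4z + 3/4z(1+19/20z) = 1 + z + 57/80z²
  Hence R(z) = 1 + z + 57/80z².

Solve |R(x)|<1 on ℝ⁻.
x=-1.65: |R|=1.2898
R=1: x+57/80x²=0 ⇒ x=−80/57=-1.4035; min R=1−1/(4·57/80)=0.6491>−1
Confirm numerically:
  x=-1.311: |R|=0.91359 <1
  x=-1.209: |R|=0.83245 <1
  x=-1.118: |R|=0.77257 <1
  x=-1.591: |R|=1.21254 >1
  x=-1.519: |R|=1.12499 >1
Interval (-1.4035, 0).

(-1.4035, 0).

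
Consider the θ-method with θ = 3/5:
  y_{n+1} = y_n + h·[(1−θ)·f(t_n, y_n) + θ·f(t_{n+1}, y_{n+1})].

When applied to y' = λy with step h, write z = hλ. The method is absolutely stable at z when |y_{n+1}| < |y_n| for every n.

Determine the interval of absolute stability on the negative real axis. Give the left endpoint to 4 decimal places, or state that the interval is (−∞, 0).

unbounded; (−∞, 0).

Test eqn y'=λy, z=hλ:
  y_{n+1} = y_n + z·[2/5·y_n + 3/5·y_{n+1}] ⇒ (1 − 3/5z)y_{n+1} = (1 + 2/5z)y_n
  Hence R(z) = (1 + 2/5z)/(1 − 3/5z).

Find x<0 with |R(x)|<1.
x=-0.84: |R|=0.4415
x=-2: |R|=0.0909
x=-10: |R|=0.4286
x=-100: |R|=0.6393
θ=3/5≥1/2 ⇒ |1+2/5x|<|1−3/5x| ∀x<0 ⇒ stable on all of ℝ⁻.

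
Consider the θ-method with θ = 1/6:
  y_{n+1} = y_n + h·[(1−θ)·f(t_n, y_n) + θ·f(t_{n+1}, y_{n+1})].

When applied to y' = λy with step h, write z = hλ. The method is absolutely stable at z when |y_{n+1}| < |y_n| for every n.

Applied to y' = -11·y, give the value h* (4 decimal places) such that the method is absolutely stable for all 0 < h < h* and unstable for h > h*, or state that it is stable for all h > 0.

(-3.0000,0); λ=-11 ⇒ h* = (3)/11 = 0.2727.

Set f=λy, z=hλ:
  y_{n+1} = y_n + z·[5/6·y_n + 1/6·y_{n+1}] ⇒ (1 − 1/6z)y_{n+1} = (1 + 5/6z)y_n
  R(z) = (1 + 5/6z)/(1 − 1/6z).

Boundary: |R(x)|=1, x<0.
x=-1.61: |R|=0.2694
R=−1: 1+5/6x = −1+1/6x ⇒ -2/3x=2 ⇒ x=2/(-2/3)=-3.0000
Confirm numerically:
  x=-2.749: |R|=0.88524 <1
  x=-2.675: |R|=0.85014 <1
  x=-1.245: |R|=0.03106 <1
  x=-3.316: |R|=1.13568 >1
  x=-3.158: |R|=1.06901 >1
  x=-3.032: |R|=1.01417 >1
Interval (-3.0000, 0).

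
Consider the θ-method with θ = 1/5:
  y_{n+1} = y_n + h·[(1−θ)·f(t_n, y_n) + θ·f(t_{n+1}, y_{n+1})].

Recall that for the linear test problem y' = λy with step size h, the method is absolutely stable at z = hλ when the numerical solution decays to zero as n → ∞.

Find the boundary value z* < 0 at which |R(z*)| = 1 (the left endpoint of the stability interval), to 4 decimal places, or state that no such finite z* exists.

left endpoint -3.3333.

With y'=λy (z=hλ):
  y_{n+1} = y_n + z·[4/5·y_n + 1/5·y_{n+1}] ⇒ (1 − 1/5z)y_{n+1} = (1 + 4/5z)y_n
  Hence R(z) = (1 + 4/5z)/(1 − 1/5z).

Solve |R(x)|<1 on ℝ⁻.
x=-0.34: |R|=0.6816
R=−1: 1+4/5x = −1+1/5x ⇒ -3/5x=2 ⇒ x=2/(-3/5)=-3.3333
Confirm numerically:
  x=-2.555: |R|=0.69093 <1
  x=-2.027: |R|=0.44229 <1
  x=-1.935: |R|=0.39510 <1
  x=-1.386: |R|=0.08519 <1
  x=-3.685: |R|=1.12147 >1
  x=-3.554: |R|=1.07739 >1
Interval (-3.3333, 0).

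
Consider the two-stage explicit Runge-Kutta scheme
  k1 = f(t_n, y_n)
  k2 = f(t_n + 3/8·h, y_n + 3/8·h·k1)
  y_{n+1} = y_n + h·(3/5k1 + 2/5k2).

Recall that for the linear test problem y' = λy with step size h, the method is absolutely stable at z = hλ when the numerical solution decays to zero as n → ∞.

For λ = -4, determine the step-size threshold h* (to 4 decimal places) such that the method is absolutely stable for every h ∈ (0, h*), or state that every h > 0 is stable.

Test eqn y'=λy, z=hλ:
  k1=λy_n ⇒ h·k1=z·y_n;  k2=λ(1+3/8z)y_n ⇒ h·k2=z(1+3/8z)y_n
  y_{n+1}/y_n = 1 + 3/5z + 2/5z(1+3/8z) = 1 + z + 3/20z²
  so R(z) = 1 + z + 3/20z².

Need |R(x)|<1, x<0.
x=-0.56: |R|=0.4870
R=1: x+3/20x²=0 ⇒ x=−20/3=-6.6667; min R=1−1/(4·3/20)=-0.6667>−1
Confirm numerically:
  x=-6.637: |R|=0.97047 <1
  x=-6.052: |R|=0.44201 <1
  x=-4.996: |R|=0.25200 <1
  x=-4.809: |R|=0.34003 <1
  x=-7.218: |R|=1.59693 >1
  x=-7.121: |R|=1.48530 >1
  x=-6.942: |R|=1.28670 >1
Interval (-6.6667, 0).

(-6.6667,0); λ=-4 ⇒ h* = (20/3)/4 = 1.6667.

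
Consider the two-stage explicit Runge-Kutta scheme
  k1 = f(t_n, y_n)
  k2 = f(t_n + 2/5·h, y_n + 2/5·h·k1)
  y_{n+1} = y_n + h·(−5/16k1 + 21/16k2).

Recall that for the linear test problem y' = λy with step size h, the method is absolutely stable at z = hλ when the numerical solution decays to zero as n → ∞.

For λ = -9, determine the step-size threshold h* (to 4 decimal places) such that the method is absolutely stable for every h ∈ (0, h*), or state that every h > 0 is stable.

(-1.9048,0); λ=-9 ⇒ h* = (40/21)/9 = 0.2116.

With y'=λy (z=hλ):
  k1=λy_n ⇒ h·k1=z·y_n;  k2=λ(1+2/5z)y_n ⇒ h·k2=z(1+2/5z)y_n
  y_{n+1}/y_n = 1 − 5/16z + 21/16z(1+2/5z) = 1 + z + 21/40z²
  Hence R(z) = 1 + z + 21/40z².

Need |R(x)|<1, x<0.
x=-1.47: |R|=0.6645
R=1: x+21/40x²=0 ⇒ x=−40/21=-1.9048; min R=1−1/(4·21/40)=0.5238>−1
Confirm numerically:
  x=-1.708: |R|=0.82356 <1
  x=-1.700: |R|=0.81725 <1
  x=-1.660: |R|=0.78669 <1
  x=-2.257: |R|=1.41738 >1
  x=-2.256: |R|=1.41601 >1
  x=-2.242: |R|=1.39695 >1
Stable set (-1.9048, 0).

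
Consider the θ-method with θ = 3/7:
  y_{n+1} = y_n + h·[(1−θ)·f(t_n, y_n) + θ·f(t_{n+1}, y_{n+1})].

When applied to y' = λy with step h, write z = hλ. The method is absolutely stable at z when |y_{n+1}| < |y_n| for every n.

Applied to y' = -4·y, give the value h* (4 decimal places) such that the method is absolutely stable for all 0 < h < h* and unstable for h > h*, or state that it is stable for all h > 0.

(-14.0000,0); λ=-4 ⇒ h* = (14)/4 = 3.5000.

On y'=λy, z=hλ:
  y_{n+1} = y_n + z·[4/7·y_n + 3/7·y_{n+1}] ⇒ (1 − 3/7z)y_{n+1} = (1 + 4/7z)y_n
  Hence R(z) = (1 + 4/7z)/(1 − 3/7z).

Solve |R(x)|<1 on ℝ⁻.
x=-1.79: |R|=0.0129
R=−1: 1+4/7x = −1+3/7x ⇒ -1/7x=2 ⇒ x=2/(-1/7)=-14.0000
Confirm numerically:
  x=-13.256: |R|=0.98409 <1
  x=-8.846: |R|=0.84632 <1
  x=-7.648: |R|=0.78787 <1
  x=-14.434: |R|=1.00863 >1
  x=-14.164: |R|=1.00331 >1
  x=-14.051: |R|=1.00104 >1
Stable set (-14.0000, 0).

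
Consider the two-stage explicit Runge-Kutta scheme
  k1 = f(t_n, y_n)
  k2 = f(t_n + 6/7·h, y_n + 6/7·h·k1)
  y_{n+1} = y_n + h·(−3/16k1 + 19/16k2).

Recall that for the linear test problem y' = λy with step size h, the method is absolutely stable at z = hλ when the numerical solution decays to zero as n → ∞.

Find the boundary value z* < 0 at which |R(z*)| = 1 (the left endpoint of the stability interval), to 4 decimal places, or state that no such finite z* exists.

On y'=λy, z=hλ:
  k1=λy_n ⇒ h·k1=z·y_n;  k2=λ(1+6/7z)y_n ⇒ h·k2=z(1+6/7z)y_n
  y_{n+1}/y_n = 1 − 3/16z + 19/16z(1+6/7z) = 1 + z + 57/56z²
  Hence R(z) = 1 + z + 57/56z².

Boundary: |R(x)|=1, x<0.
x=-1.52: |R|=1.8317
R=1: x+57/56x²=0 ⇒ x=−56/57=-0.9825; min R=1−1/(4·57/56)=0.7544>−1
Confirm numerically:
  x=-0.910: |R|=0.93289 <1
  x=-0.521: |R|=0.75529 <1
  x=-0.443: |R|=0.75675 <1
  x=-1.159: |R|=1.20827 >1
  x=-1.080: |R|=1.10723 >1
So |R|<1 on (-0.9825, 0).

left endpoint -0.9825.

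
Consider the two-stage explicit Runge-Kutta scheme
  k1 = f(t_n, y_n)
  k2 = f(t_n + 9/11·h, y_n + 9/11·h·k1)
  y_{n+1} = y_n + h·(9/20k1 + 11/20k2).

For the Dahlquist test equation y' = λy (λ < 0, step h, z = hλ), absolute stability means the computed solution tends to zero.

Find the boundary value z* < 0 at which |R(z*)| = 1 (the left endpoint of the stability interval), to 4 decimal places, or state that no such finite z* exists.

left endpoint -2.2222.

Test eqn y'=λy, z=hλ:
  k1=λy_n ⇒ h·k1=z·y_n;  k2=λ(1+9/11z)y_n ⇒ h·k2=z(1+9/11z)y_n
  y_{n+1}/y_n = 1 + 9/20z + 11/20z(1+9/11z) = 1 + z + 9/20z²
  Hence R(z) = 1 + z + 9/20z².

Boundary: |R(x)|=1, x<0.
x=-1.1: |R|=0.4445
R=1: x+9/20x²=0 ⇒ x=−20/9=-2.2222; min R=1−1/(4·9/20)=0.4444>−1
Confirm numerically:
  x=-2.003: |R|=0.80240 <1
  x=-1.245: |R|=0.45251 <1
  x=-1.036: |R|=0.44698 <1
  x=-2.411: |R|=1.20481 >1
  x=-2.293: |R|=1.07303 >1
Interval (-2.2222, 0).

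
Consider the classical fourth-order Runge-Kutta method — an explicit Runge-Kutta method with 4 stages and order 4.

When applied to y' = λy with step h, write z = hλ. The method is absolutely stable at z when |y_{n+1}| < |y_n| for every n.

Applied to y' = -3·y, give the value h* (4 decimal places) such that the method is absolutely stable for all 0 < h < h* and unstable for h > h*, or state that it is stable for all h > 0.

On y'=λy, z=hλ:
  order 4, 4-stage ⇒ R(z)=1+z+z^2/2+z^3/6+z^4/24
  (e.g. R(-1)=0.37500, |R|=0.37500)

Need |R(x)|<1, x<0.
x=-1: |R|=0.3750
|R(-2.75)|=0.9481 |R(-1.16)|=0.3281 |R(-1.06)|=0.3559
Bisect:
  x_lo=-3.6523 |R|=3.3117  x_hi=-0.2867 |R|=0.7508
  mid=-1.96950 |R|=0.32363 →hi
  mid=-2.81092 |R|=1.03933 →lo
  mid=-2.39021 |R|=0.55041 →hi
  mid=-2.60057 |R|=0.75539 →hi
  mid=-2.70574 |R|=0.88654 →hi
  mid=-2.75833 |R|=0.96011 →hi
  mid=-2.78463 |R|=0.99900 →hi
  mid=-2.79777 |R|=1.01898 →lo
  mid=-2.79120 |R|=1.00894 →lo
  mid=-2.78791 |R|=1.00396 →lo
  ...
  [-2.78545,-2.78524] ⇒ x*=-2.7853
Interval (-2.7853, 0).

(-2.7853,0); λ=-3 ⇒ h* = 0.9284.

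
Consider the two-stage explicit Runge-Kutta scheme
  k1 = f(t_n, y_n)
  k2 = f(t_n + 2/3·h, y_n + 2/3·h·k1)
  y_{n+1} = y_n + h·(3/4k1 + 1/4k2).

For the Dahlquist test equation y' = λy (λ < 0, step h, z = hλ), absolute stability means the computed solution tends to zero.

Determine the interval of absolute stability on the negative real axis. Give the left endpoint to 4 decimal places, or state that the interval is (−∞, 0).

On y'=λy, z=hλ:
  k1=λy_n ⇒ h·k1=z·y_n;  k2=λ(1+2/3z)y_n ⇒ h·k2=z(1+2/3z)y_n
  y_{n+1}/y_n = 1 + 3/4z + 1/4z(1+2/3z) = 1 + z + 1/6z²
  ⇒ R(z) = 1 + z + 1/6z².

Solve |R(x)|<1 on ℝ⁻.
x=-0.68: |R|=0.3971
R=1: x+1/6x²=0 ⇒ x=−6=-6.0000; min R=1−1/(4·1/6)=-0.5000>−1
Confirm numerically:
  x=-5.218: |R|=0.31992 <1
  x=-4.891: |R|=0.09598 <1
  x=-4.563: |R|=0.09284 <1
  x=-6.523: |R|=1.56859 >1
  x=-6.070: |R|=1.07082 >1
Stable set (-6.0000, 0).

z∈(-6.0000,0).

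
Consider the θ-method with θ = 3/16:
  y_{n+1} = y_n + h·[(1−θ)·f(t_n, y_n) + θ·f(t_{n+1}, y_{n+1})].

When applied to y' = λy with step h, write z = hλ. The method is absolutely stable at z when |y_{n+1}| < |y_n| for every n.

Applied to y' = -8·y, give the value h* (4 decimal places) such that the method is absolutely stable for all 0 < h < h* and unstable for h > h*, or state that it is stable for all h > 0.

With y'=λy (z=hλ):
  y_{n+1} = y_n + z·[13/16·y_n + 3/16·y_{n+1}] ⇒ (1 − 3/16z)y_{n+1} = (1 + 13/16z)y_n
  R(z) = (1 + 13/16z)/(1 − 3/16z).

Boundary: |R(x)|=1, x<0.
x=-1.59: |R|=0.2248
R=−1: 1+13/16x = −1+3/16x ⇒ -5/8x=2 ⇒ x=2/(-5/8)=-3.2000
Confirm numerically:
  x=-3.058: |R|=0.94359 <1
  x=-2.102: |R|=0.50776 <1
  x=-2.050: |R|=0.48081 <1
  x=-3.744: |R|=1.19976 >1
  x=-3.449: |R|=1.09451 >1
  x=-3.247: |R|=1.01826 >1
Stable set (-3.2000, 0).

(-3.2000,0); λ=-8 ⇒ h* = (16/5)/8 = 0.4000.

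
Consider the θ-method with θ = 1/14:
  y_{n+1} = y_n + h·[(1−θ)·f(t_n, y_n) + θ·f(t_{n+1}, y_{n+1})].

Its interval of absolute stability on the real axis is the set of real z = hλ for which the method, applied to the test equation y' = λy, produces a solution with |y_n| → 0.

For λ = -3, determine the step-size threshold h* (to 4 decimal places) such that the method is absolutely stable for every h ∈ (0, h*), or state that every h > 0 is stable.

(-2.3333,0); λ=-3 ⇒ h* = (7/3)/3 = 0.7778.

Test eqn y'=λy, z=hλ:
  y_{n+1} = y_n + z·[13/14·y_n + 1/14·y_{n+1}] ⇒ (1 − 1/14z)y_{n+1} = (1 + 13/14z)y_n
  so R(z) = (1 + 13/14z)/(1 − 1/14z).

Need |R(x)|<1, x<0.
x=-1.21: |R|=0.1137
R=−1: 1+13/14x = −1+1/14x ⇒ -6/7x=2 ⇒ x=2/(-6/7)=-2.3333
Confirm numerically:
  x=-2.111: |R|=0.83440 <1
  x=-1.423: |R|=0.29171 <1
  x=-1.127: |R|=0.04304 <1
  x=-0.975: |R|=0.08848 <1
  x=-2.634: |R|=1.21691 >1
  x=-2.444: |R|=1.08076 >1
So |R|<1 on (-2.3333, 0).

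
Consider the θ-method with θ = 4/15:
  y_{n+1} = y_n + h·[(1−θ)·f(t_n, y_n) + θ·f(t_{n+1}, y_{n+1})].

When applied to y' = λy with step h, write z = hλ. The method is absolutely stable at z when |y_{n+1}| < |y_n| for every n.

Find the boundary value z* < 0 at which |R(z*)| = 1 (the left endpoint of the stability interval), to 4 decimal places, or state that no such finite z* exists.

With y'=λy (z=hλ):
  y_{n+1} = y_n + z·[11/15·y_n + 4/15·y_{n+1}] ⇒ (1 − 4/15z)y_{n+1} = (1 + 11/15z)y_n
  Hence R(z) = (1 + 11/15z)/(1 − 4/15z).

Need |R(x)|<1, x<0.
x=-0.73: |R|=0.3890
R=−1: 1+11/15x = −1+4/15x ⇒ -7/15x=2 ⇒ x=2/(-7/15)=-4.2857
Confirm numerically:
  x=-4.135: |R|=0.96655 <1
  x=-3.813: |R|=0.89062 <1
  x=-3.259: |R|=0.74365 <1
  x=-2.980: |R|=0.66048 <1
  x=-4.852: |R|=1.11521 >1
  x=-4.846: |R|=1.11406 >1
  x=-4.541: |R|=1.05388 >1
So |R|<1 on (-4.2857, 0).

z* = -4.2857.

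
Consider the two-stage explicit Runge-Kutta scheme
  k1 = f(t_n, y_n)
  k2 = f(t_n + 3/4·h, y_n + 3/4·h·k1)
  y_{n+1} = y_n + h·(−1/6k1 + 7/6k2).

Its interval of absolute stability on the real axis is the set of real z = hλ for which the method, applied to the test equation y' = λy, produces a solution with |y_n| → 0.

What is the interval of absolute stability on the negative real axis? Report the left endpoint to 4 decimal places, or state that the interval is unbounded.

z∈(-1.1429,0).

Test eqn y'=λy, z=hλ:
  k1=λy_n ⇒ h·k1=z·y_n;  k2=λ(1+3/4z)y_n ⇒ h·k2=z(1+3/4z)y_n
  y_{n+1}/y_n = 1 − 1/6z + 7/6z(1+3/4z) = 1 + z + 7/8z²
  Hence R(z) = 1 + z + 7/8z².

Find x<0 with |R(x)|<1.
x=-1.28: |R|=1.1536
R=1: x+7/8x²=0 ⇒ x=−8/7=-1.1429; min R=1−1/(4·7/8)=0.7143>−1
Confirm numerically:
  x=-1.028: |R|=0.89669 <1
  x=-0.489: |R|=0.72023 <1
  x=-0.471: |R|=0.72311 <1
  x=-1.600: |R|=1.64000 >1
  x=-1.358: |R|=1.25564 >1
Stable set (-1.1429, 0).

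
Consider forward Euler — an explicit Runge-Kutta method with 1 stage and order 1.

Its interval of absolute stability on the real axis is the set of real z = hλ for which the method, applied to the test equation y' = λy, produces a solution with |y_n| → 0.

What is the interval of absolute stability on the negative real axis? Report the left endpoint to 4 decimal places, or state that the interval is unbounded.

(-2.0000, 0).

On y'=λy, z=hλ:
  order 1, 1-stage ⇒ R(z)=1+z
  (e.g. R(-0.99)=0.01000, |R|=0.01000)

Solve |R(x)|<1 on ℝ⁻.
x=-0.99: |R|=0.0100
|R(-2.25)|=1.2500 |R(-2.01)|=1.0100 |R(-0.96)|=0.0400
Bisect:
  x_lo=-2.7506 |R|=1.7506  x_hi=-0.3402 |R|=0.6598
  mid=-1.54541 |R|=0.54541 →hi
  mid=-2.14800 |R|=1.14800 →lo
  mid=-1.84670 |R|=0.84670 →hi
  mid=-1.99735 |R|=0.99735 →hi
  mid=-2.07267 |R|=1.07267 →lo
  mid=-2.03501 |R|=1.03501 →lo
  mid=-2.01618 |R|=1.01618 →lo
  mid=-2.00676 |R|=1.00676 →lo
  ...
  [-2.00014,-2.00000] ⇒ x*=-2.0000
Interval (-2.0000, 0).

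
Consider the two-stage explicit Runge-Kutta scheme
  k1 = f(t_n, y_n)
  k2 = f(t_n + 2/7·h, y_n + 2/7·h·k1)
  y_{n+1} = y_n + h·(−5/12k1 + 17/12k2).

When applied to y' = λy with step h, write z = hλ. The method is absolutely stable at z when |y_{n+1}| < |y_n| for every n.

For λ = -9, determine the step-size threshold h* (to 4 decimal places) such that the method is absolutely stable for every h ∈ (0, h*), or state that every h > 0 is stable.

On y'=λy, z=hλ:
  k1=λy_n ⇒ h·k1=z·y_n;  k2=λ(1+2/7z)y_n ⇒ h·k2=z(1+2/7z)y_n
  y_{n+1}/y_n = 1 − 5/12z + 17/12z(1+2/7z) = 1 + z + 17/42z²
  R(z) = 1 + z + 17/42z².

Find x<0 with |R(x)|<1.
x=-1.54: |R|=0.4199
R=1: x+17/42x²=0 ⇒ x=−42/17=-2.4706; min R=1−1/(4·17/42)=0.3824>−1
Confirm numerically:
  x=-1.729: |R|=0.48101 <1
  x=-1.485: |R|=0.40759 <1
  x=-0.999: |R|=0.40495 <1
  x=-2.959: |R|=1.58497 >1
  x=-2.644: |R|=1.18558 >1
Interval (-2.4706, 0).

(-2.4706,0); λ=-9 ⇒ h* = (42/17)/9 = 0.2745.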